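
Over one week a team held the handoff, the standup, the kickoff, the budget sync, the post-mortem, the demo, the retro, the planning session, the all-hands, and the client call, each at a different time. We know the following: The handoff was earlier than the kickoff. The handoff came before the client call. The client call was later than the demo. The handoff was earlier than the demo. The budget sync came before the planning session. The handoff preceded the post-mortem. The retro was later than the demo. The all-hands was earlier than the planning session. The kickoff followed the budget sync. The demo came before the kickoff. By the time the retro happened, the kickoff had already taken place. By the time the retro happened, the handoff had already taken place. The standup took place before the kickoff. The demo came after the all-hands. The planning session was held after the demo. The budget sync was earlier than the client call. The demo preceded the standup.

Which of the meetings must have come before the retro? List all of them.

the all-hands, the budget sync, the demo, the handoff, the kickoff, the standup

Directly stated before the retro: the demo, the handoff, and the kickoff.
The all-hands reaches the retro via the all-hands → the demo → the retro.
The budget sync reaches the retro via the budget sync → the kickoff → the retro.
The standup reaches the retro via the standup → the kickoff → the retro.
No chain forces the client call (or any of the others) ahead of the retro.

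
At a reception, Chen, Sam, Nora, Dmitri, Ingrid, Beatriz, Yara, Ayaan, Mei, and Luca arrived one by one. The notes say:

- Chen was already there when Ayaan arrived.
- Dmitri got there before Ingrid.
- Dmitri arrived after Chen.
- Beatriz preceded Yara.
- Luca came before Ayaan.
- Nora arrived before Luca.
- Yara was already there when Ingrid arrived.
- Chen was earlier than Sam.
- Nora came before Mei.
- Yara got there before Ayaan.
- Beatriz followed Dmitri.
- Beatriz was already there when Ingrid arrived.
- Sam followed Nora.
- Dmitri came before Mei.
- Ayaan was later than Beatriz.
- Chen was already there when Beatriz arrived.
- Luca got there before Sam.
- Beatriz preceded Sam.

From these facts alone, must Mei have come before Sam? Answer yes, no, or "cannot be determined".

cannot be determined

No chain of stated constraints runs from Mei to Sam, and none runs from Sam to Mei either.
So the relative order of Mei and Sam is not fixed by the given facts.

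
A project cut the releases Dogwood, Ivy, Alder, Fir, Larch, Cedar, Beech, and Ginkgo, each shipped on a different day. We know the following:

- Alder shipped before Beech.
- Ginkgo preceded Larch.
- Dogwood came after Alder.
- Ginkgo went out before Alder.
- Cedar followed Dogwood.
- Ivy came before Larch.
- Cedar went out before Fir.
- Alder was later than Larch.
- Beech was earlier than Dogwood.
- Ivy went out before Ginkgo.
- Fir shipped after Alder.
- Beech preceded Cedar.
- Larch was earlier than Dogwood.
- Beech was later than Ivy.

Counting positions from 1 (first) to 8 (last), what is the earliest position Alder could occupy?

Ginkgo, Ivy, and Larch must all come before Alder — 3 forced predecessors.
Nothing else is forced ahead of Alder, so its earliest slot is position 3 + 1 = 4.

4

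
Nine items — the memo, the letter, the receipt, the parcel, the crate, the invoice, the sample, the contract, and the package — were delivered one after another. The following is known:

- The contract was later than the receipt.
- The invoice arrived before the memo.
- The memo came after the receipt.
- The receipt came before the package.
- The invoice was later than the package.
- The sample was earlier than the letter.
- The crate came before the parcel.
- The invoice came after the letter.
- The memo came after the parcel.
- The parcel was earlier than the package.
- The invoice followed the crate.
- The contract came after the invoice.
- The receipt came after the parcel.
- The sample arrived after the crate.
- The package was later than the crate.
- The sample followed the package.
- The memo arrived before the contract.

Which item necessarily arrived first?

The crate has a chain of constraints placing it before every other item, so the crate must be first.

the crate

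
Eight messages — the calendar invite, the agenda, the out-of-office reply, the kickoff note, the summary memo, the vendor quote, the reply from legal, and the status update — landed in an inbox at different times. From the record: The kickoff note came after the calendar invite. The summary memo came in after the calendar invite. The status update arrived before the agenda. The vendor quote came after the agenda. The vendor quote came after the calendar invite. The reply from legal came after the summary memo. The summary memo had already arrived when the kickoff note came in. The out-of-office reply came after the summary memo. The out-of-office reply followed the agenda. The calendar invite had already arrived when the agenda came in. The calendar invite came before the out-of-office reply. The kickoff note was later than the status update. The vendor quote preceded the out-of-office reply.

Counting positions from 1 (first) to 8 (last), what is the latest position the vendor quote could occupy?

7

The vendor quote must come before the out-of-office reply — 1 message forced after it.
Everything else can be placed before the vendor quote in some valid order, so the vendor quote can sit as late as position 8 − 1 = 7.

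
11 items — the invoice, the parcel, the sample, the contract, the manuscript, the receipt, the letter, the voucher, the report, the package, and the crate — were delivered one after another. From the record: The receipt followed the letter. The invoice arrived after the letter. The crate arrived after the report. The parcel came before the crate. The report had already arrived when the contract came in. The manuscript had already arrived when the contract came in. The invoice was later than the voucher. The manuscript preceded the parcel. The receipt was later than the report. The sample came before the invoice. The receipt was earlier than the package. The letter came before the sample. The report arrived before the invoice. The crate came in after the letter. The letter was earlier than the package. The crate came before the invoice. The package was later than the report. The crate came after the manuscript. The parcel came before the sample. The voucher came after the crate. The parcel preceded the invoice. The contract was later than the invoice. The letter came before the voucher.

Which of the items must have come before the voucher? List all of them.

Directly stated before the voucher: the crate and the letter.
The manuscript reaches the voucher via the manuscript → the crate → the voucher.
The parcel reaches the voucher via the parcel → the crate → the voucher.
The report reaches the voucher via the report → the crate → the voucher.
No chain forces the invoice (or any of the others) ahead of the voucher.

the crate, the letter, the manuscript, the parcel, the report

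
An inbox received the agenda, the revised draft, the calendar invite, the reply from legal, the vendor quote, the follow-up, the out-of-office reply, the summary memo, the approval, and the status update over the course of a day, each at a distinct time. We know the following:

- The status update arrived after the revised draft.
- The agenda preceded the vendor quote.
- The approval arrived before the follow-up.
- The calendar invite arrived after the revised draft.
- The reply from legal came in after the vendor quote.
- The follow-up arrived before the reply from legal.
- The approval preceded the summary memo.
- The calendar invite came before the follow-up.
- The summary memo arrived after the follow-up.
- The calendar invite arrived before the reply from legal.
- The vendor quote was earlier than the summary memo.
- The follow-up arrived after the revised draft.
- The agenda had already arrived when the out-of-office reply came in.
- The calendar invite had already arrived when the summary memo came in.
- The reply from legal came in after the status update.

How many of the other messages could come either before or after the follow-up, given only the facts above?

4

Forced before the follow-up: the approval, the calendar invite, and the revised draft; forced after the follow-up: the reply from legal and the summary memo.
That leaves the agenda, the out-of-office reply, the status update, and the vendor quote with no forced order relative to the follow-up — 4.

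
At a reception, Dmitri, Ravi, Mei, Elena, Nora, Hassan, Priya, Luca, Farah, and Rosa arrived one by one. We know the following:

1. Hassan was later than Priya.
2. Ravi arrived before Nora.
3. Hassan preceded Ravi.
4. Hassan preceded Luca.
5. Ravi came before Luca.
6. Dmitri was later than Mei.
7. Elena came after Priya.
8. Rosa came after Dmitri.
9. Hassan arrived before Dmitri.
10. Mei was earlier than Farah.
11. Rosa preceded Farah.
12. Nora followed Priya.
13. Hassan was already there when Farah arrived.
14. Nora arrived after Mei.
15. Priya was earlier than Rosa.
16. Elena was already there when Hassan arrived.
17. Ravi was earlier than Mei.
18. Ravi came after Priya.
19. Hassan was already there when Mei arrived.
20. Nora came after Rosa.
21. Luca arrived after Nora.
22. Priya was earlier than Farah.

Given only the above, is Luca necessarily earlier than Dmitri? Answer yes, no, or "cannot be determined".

Tracing the constraints gives Dmitri → Rosa → Nora → Luca, so Dmitri must come before Luca.
That means Luca cannot be before Dmitri.

no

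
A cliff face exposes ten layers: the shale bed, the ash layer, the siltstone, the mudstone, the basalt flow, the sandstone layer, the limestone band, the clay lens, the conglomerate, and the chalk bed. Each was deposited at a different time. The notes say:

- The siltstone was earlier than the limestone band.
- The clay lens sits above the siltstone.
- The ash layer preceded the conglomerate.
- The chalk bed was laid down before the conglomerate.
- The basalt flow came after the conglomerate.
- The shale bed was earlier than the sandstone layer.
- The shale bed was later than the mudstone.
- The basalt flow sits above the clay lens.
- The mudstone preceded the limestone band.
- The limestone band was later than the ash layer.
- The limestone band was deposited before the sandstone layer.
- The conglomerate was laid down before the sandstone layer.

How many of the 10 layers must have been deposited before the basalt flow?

5

Directly stated before the basalt flow: the clay lens and the conglomerate.
The ash layer reaches the basalt flow via the ash layer → the conglomerate → the basalt flow.
The chalk bed reaches the basalt flow via the chalk bed → the conglomerate → the basalt flow.
The siltstone reaches the basalt flow via the siltstone → the clay lens → the basalt flow.
No chain forces the mudstone (or any of the others) ahead of the basalt flow.
That's the ash layer, the chalk bed, the clay lens, the conglomerate, and the siltstone — 5 in all.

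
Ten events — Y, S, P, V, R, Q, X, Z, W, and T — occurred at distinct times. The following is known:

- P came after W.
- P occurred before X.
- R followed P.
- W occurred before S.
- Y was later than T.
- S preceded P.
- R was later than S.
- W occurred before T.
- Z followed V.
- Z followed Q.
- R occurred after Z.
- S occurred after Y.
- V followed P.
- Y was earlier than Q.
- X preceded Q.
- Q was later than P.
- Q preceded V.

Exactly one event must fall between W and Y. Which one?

Tracing the constraints gives W → T → Y, so T sits after W and before Y.
No other event is forced both after W and before Y.

T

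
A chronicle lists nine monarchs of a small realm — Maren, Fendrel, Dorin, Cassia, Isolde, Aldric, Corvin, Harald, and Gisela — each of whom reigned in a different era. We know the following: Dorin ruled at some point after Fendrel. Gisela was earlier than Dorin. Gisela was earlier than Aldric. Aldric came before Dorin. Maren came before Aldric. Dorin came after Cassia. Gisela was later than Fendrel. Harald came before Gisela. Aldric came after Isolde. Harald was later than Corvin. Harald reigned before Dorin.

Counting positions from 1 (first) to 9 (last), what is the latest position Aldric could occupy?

8

Aldric must come before Dorin — 1 ruler forced after them.
Everything else can be placed before Aldric in some valid order, so Aldric can sit as late as position 9 − 1 = 8.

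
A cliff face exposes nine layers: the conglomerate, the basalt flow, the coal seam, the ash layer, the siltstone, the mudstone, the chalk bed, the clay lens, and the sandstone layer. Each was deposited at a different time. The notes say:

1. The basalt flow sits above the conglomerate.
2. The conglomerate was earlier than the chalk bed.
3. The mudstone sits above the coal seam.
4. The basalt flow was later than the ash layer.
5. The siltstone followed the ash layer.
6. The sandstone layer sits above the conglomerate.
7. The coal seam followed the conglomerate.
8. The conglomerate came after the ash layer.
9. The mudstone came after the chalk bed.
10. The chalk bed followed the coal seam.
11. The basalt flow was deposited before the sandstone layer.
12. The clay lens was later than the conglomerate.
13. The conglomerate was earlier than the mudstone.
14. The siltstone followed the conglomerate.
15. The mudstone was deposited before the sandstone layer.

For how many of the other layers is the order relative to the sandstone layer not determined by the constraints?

Forced before the sandstone layer: the ash layer, the basalt flow, the chalk bed, the coal seam, the conglomerate, and the mudstone.
That leaves the clay lens and the siltstone with no forced order relative to the sandstone layer — 2.

2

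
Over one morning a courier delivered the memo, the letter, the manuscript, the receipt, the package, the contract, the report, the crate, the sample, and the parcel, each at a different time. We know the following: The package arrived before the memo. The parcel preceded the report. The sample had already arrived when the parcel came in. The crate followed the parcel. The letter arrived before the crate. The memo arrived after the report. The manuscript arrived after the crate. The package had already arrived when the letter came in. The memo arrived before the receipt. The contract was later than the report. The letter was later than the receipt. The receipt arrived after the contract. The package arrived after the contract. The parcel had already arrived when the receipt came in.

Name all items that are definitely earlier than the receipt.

the contract, the memo, the package, the parcel, the report, the sample

Directly stated before the receipt: the contract, the memo, and the parcel.
The package reaches the receipt via the package → the memo → the receipt.
The report reaches the receipt via the report → the memo → the receipt.
The sample reaches the receipt via the sample → the parcel → the receipt.
No chain forces the crate (or any of the others) ahead of the receipt.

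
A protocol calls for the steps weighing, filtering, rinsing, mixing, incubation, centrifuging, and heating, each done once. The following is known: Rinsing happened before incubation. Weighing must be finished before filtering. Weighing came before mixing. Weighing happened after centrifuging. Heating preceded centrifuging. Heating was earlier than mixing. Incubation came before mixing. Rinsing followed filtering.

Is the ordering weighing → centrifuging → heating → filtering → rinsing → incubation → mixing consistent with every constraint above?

The constraints require centrifuging before weighing, but in the proposed sequence weighing appears ahead of centrifuging. That one violation is enough.

no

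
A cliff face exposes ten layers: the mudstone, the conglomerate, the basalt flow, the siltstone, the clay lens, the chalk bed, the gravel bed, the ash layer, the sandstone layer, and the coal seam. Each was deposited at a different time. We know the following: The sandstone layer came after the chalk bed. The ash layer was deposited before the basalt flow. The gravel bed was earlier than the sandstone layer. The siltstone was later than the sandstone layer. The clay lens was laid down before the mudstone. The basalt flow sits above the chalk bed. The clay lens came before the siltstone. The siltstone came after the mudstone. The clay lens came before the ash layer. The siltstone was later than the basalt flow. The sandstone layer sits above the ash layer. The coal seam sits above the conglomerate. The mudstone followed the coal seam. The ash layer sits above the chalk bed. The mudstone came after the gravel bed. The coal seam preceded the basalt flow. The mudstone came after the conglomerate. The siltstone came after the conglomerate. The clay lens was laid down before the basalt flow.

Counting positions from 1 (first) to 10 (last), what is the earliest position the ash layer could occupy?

3

The chalk bed and the clay lens must both come before the ash layer — 2 forced predecessors.
Nothing else is forced ahead of the ash layer, so its earliest slot is position 2 + 1 = 3.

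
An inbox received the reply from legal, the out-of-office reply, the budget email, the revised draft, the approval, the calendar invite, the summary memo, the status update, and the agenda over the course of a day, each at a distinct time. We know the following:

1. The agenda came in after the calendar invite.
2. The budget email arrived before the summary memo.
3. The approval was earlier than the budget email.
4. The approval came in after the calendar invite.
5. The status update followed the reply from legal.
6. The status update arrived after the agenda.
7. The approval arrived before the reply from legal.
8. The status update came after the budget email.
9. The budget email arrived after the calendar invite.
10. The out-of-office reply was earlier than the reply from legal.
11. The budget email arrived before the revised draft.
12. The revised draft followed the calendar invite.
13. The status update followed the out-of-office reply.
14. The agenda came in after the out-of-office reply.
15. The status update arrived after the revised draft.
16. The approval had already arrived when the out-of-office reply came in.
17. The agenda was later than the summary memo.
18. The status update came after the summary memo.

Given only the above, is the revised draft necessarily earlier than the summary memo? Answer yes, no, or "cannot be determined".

cannot be determined

No chain of stated constraints runs from the revised draft to the summary memo, and none runs from the summary memo to the revised draft either.
So the relative order of the revised draft and the summary memo is not fixed by the given facts.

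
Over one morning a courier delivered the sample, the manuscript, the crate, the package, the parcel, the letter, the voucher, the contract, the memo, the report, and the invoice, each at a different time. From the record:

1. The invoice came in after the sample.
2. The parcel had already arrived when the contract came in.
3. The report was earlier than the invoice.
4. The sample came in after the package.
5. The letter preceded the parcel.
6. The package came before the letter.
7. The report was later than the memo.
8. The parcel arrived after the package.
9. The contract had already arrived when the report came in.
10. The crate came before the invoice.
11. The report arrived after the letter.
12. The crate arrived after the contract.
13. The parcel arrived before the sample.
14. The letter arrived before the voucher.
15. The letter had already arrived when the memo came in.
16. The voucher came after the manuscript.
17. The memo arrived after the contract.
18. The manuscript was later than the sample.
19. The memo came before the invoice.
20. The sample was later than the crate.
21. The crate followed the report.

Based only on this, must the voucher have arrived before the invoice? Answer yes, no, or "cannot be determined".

No chain of stated constraints runs from the voucher to the invoice, and none runs from the invoice to the voucher either.
So the relative order of the voucher and the invoice is not fixed by the given facts.

cannot be determined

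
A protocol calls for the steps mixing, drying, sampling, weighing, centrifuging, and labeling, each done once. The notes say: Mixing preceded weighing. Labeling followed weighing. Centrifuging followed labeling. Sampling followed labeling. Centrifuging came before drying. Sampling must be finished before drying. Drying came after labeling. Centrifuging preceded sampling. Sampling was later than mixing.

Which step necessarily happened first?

Mixing has a chain of constraints placing it before every other step, so mixing must be first.

mixing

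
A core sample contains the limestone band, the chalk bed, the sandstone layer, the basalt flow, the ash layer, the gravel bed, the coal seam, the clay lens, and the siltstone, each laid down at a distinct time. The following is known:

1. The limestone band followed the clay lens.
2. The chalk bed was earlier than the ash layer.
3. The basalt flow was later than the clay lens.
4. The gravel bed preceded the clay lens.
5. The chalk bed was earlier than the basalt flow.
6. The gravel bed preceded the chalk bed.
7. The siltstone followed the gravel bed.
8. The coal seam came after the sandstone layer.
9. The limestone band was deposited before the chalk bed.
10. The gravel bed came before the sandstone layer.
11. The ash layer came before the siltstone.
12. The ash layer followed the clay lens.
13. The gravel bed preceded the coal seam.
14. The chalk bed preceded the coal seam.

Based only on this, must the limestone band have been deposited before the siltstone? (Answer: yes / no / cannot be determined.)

Chain the constraints: the limestone band → the chalk bed → the ash layer → the siltstone. Each link is directly stated, so the limestone band comes before the siltstone.

yes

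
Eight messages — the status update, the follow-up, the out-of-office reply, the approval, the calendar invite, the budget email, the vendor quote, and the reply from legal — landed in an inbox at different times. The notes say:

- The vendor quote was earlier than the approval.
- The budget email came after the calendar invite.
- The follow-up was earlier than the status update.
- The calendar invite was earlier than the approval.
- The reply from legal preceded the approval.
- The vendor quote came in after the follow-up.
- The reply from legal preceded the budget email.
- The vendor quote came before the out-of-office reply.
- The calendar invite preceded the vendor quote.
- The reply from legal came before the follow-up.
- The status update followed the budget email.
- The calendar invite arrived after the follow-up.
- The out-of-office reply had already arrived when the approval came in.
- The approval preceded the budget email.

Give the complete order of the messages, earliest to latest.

the reply from legal, the follow-up, the calendar invite, the vendor quote, the out-of-office reply, the approval, the budget email, the status update

The constraints fix every adjacent pair, so only one ordering works:
the reply from legal → the follow-up → the calendar invite → the vendor quote → the out-of-office reply → the approval → the budget email → the status update.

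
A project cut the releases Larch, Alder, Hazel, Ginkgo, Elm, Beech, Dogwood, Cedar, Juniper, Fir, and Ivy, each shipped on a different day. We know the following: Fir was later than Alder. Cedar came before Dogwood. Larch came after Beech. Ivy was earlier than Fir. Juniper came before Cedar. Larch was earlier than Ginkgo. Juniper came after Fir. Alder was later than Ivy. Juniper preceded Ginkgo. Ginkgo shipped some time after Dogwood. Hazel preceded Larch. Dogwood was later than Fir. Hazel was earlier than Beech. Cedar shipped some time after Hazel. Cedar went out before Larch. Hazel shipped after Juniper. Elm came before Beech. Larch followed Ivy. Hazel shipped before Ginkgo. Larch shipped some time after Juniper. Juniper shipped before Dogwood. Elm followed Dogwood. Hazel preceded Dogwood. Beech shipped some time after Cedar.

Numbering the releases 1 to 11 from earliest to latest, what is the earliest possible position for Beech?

Alder, Cedar, Dogwood, Elm, Fir, Hazel, Ivy, and Juniper must all come before Beech — 8 forced predecessors.
Nothing else is forced ahead of Beech, so its earliest slot is position 8 + 1 = 9.

9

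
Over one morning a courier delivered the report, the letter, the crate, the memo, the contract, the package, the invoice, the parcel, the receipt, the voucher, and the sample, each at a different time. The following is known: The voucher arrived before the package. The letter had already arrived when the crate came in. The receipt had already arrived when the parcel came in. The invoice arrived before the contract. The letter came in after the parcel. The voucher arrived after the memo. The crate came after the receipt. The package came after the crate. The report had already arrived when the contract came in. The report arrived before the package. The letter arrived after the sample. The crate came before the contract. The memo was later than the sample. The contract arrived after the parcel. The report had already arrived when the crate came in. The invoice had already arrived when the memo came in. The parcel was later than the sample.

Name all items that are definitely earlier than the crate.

Directly stated before the crate: the letter, the receipt, and the report.
The parcel reaches the crate via the parcel → the letter → the crate.
The sample reaches the crate via the sample → the letter → the crate.

the letter, the parcel, the receipt, the report, the sample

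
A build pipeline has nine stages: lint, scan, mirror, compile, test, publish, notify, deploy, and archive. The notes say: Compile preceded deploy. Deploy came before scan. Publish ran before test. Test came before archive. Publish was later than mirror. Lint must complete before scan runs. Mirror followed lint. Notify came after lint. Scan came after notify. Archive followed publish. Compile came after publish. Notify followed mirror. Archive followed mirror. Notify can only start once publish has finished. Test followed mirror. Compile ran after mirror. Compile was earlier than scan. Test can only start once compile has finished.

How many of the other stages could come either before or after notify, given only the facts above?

Forced before notify: lint, mirror, and publish; forced after notify: scan.
That leaves archive, compile, deploy, and test with no forced order relative to notify — 4.

4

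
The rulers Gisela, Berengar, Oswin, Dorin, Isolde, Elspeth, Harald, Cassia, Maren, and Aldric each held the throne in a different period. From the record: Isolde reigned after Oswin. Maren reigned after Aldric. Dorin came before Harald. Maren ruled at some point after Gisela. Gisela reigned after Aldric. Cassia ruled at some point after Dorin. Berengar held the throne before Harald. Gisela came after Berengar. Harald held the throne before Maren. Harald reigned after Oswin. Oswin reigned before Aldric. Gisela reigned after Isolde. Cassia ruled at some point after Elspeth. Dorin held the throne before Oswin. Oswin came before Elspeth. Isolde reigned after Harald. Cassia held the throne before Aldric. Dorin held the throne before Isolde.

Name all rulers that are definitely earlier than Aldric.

Cassia, Dorin, Elspeth, Oswin

Directly stated before Aldric: Cassia and Oswin.
Dorin reaches Aldric via Dorin → Cassia → Aldric.
Elspeth reaches Aldric via Elspeth → Cassia → Aldric.
No chain forces Gisela (or any of the others) ahead of Aldric.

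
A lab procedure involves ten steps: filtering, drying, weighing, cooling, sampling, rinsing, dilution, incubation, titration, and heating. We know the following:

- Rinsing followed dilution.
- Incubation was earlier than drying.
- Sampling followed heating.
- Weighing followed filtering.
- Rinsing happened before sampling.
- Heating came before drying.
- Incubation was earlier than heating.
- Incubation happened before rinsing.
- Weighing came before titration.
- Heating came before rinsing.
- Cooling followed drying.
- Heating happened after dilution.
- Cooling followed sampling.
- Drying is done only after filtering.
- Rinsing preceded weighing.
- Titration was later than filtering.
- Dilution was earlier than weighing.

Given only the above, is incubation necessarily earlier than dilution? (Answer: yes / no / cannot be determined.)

cannot be determined

No chain of stated constraints runs from incubation to dilution, and none runs from dilution to incubation either.
So the relative order of incubation and dilution is not fixed by the given facts.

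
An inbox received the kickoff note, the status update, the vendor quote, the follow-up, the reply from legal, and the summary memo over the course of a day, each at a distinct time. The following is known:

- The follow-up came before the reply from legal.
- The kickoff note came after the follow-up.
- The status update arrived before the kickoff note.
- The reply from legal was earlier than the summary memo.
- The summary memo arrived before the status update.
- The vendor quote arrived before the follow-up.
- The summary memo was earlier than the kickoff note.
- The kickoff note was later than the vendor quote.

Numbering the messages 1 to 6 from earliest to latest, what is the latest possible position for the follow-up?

2

The follow-up must come before the kickoff note, the reply from legal, the status update, and the summary memo — 4 messages forced after it.
Everything else can be placed before the follow-up in some valid order, so the follow-up can sit as late as position 6 − 4 = 2.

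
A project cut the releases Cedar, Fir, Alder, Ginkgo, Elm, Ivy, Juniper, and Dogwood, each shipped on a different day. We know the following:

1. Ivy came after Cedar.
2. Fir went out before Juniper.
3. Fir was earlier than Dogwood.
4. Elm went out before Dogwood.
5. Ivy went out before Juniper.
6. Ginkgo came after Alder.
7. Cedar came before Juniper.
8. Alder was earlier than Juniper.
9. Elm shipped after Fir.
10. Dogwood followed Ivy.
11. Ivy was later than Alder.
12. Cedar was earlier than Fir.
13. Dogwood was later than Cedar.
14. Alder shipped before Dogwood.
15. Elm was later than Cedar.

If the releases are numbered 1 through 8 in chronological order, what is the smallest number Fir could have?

2

Cedar must come before Fir — 1 forced predecessor.
Nothing else is forced ahead of Fir, so its earliest slot is position 1 + 1 = 2.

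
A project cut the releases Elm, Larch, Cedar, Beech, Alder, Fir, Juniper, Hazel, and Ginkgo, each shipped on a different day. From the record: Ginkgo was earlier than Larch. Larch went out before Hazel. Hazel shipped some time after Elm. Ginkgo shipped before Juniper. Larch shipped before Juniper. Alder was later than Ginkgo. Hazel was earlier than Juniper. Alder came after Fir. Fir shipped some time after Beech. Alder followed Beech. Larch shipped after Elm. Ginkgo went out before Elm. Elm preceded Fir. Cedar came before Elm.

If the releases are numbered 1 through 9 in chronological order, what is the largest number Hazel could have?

8

Hazel must come before Juniper — 1 release forced after it.
Everything else can be placed before Hazel in some valid order, so Hazel can sit as late as position 9 − 1 = 8.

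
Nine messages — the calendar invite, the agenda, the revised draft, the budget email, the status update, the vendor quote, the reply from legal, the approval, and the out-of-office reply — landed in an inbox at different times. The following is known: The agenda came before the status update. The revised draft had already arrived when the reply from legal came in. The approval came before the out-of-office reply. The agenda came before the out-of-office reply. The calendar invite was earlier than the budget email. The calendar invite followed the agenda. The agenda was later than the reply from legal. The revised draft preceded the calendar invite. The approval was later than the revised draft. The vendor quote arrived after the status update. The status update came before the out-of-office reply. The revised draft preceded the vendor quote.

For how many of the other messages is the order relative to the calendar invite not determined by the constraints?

Forced before the calendar invite: the agenda, the reply from legal, and the revised draft; forced after the calendar invite: the budget email.
That leaves the approval, the out-of-office reply, the status update, and the vendor quote with no forced order relative to the calendar invite — 4.

4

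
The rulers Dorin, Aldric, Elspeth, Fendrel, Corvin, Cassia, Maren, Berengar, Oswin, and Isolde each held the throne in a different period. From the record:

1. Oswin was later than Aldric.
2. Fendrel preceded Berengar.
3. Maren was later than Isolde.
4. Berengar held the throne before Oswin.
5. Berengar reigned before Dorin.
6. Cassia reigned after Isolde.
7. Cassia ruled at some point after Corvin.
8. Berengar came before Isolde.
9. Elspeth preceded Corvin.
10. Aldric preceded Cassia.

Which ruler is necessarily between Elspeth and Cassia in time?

Tracing the constraints gives Elspeth → Corvin → Cassia, so Corvin sits after Elspeth and before Cassia.
No other ruler is forced both after Elspeth and before Cassia.

Corvin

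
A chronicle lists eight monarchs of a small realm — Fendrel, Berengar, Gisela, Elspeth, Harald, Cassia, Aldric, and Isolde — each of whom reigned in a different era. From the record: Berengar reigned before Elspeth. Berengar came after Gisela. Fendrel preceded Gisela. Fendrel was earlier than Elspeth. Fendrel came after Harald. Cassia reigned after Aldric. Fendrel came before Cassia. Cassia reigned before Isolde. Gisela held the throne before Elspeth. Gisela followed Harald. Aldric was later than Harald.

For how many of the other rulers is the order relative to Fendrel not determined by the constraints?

1

Forced before Fendrel: Harald; forced after Fendrel: Berengar, Cassia, Elspeth, Gisela, and Isolde.
That leaves Aldric with no forced order relative to Fendrel — 1.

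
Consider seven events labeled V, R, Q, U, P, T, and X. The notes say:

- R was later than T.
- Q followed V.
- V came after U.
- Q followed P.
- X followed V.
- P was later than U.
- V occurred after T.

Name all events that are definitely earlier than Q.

P, T, U, V

Directly stated before Q: P and V.
T reaches Q via T → V → Q.
U reaches Q via U → V → Q.
No chain forces X (or any of the others) ahead of Q.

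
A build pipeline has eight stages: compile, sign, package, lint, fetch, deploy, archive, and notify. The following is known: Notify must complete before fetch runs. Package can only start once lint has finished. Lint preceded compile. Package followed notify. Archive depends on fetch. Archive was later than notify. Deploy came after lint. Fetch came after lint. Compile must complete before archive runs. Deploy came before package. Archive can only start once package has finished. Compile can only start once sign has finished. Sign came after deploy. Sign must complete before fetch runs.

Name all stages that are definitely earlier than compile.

Directly stated before compile: lint and sign.
Deploy reaches compile via deploy → sign → compile.
No chain forces package (or any of the others) ahead of compile.

deploy, lint, sign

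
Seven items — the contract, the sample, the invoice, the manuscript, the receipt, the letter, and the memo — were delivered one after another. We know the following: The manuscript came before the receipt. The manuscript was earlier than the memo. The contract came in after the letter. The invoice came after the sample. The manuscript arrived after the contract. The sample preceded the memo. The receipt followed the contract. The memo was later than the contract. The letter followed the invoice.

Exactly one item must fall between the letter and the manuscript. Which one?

the contract

Tracing the constraints gives the letter → the contract → the manuscript, so the contract sits after the letter and before the manuscript.
No other item is forced both after the letter and before the manuscript.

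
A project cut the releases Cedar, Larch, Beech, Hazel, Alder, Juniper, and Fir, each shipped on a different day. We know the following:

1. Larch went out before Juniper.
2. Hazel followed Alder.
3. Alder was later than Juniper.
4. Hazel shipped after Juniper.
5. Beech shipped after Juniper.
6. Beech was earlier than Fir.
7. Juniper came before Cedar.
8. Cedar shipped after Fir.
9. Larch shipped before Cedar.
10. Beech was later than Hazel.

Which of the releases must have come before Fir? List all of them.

Alder, Beech, Hazel, Juniper, Larch

Directly stated before Fir: Beech.
Alder reaches Fir via Alder → Hazel → Beech → Fir.
Hazel reaches Fir via Hazel → Beech → Fir.
Juniper reaches Fir via Juniper → Beech → Fir.
Likewise Larch reaches Fir by chaining the stated constraints.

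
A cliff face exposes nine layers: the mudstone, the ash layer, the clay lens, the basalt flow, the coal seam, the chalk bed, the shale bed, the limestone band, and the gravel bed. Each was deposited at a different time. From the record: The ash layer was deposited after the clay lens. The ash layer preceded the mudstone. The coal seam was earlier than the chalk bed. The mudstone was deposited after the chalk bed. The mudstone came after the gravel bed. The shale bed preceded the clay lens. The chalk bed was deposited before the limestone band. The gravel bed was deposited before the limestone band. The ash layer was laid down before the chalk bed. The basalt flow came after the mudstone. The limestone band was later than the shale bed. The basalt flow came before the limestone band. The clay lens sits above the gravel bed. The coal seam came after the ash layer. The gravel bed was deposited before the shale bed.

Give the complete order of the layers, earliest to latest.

The constraints fix every adjacent pair, so only one ordering works:
the gravel bed → the shale bed → the clay lens → the ash layer → the coal seam → the chalk bed → the mudstone → the basalt flow → the limestone band.

the gravel bed, the shale bed, the clay lens, the ash layer, the coal seam, the chalk bed, the mudstone, the basalt flow, the limestone band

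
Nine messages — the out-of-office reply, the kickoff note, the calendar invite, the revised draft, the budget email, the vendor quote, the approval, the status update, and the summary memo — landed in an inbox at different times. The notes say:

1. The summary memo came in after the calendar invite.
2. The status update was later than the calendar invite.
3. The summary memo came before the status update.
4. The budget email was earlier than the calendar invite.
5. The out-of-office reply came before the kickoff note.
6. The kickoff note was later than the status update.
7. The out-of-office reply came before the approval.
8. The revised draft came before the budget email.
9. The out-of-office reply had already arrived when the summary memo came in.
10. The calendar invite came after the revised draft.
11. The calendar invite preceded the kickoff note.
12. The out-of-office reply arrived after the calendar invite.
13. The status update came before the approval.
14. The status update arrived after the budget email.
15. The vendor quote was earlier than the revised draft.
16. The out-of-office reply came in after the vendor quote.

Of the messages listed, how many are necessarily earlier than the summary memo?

5

Directly stated before the summary memo: the calendar invite and the out-of-office reply.
The budget email reaches the summary memo via the budget email → the calendar invite → the summary memo.
The revised draft reaches the summary memo via the revised draft → the calendar invite → the summary memo.
The vendor quote reaches the summary memo via the vendor quote → the out-of-office reply → the summary memo.
That's the budget email, the calendar invite, the out-of-office reply, the revised draft, and the vendor quote — 5 in all.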